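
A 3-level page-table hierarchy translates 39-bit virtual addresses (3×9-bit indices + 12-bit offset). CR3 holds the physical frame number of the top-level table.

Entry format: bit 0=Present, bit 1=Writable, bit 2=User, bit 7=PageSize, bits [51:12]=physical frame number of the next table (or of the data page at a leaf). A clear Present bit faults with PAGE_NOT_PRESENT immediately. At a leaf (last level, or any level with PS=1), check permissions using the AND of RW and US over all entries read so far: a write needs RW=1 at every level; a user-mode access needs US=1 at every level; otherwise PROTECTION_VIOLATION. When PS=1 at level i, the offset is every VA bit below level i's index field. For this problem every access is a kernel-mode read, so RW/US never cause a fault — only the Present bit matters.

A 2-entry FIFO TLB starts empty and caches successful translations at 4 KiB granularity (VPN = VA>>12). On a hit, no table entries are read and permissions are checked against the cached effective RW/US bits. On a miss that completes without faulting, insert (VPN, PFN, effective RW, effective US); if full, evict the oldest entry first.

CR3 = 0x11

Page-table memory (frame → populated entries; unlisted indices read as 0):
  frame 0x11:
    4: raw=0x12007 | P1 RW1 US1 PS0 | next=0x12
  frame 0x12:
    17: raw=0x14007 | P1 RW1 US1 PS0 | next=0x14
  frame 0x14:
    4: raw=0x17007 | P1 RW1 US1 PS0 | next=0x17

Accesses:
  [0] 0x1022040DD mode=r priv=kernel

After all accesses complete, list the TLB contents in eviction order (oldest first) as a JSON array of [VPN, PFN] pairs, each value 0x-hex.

Trace:
#0 VA=0x1022040DD (r,kernel):
  [0] read 0x11 idx=4: raw=0x12007 flags P=1 W=1 U=1 S=0
  [1] read 0x12 idx=17: raw=0x14007 flags P=1 W=1 U=1 S=0
  [2] read 0x14 idx=4: raw=0x17007 flags P=1 W=1 U=1 S=0
  ✓ 0x170DD  — 3 lookups

TLB: [["0x102204", "0x17"]]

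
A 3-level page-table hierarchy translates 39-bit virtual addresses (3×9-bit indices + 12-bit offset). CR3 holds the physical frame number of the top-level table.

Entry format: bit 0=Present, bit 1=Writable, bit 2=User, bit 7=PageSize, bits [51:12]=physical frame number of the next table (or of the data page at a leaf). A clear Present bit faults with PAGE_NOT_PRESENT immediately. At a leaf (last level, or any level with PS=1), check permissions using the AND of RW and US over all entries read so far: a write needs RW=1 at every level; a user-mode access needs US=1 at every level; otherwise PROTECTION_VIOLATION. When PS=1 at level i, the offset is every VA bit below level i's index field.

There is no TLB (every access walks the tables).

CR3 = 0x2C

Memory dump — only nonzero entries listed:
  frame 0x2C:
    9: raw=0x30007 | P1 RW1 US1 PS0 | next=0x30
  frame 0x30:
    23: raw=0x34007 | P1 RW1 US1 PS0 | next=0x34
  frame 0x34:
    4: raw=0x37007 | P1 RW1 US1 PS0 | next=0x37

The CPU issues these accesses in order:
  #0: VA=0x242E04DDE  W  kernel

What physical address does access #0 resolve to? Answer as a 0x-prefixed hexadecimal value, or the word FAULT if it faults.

Per-access translation:
#0 VA=0x242E04DDE (w,kernel):
  [0] read 0x2C idx=9: raw=0x30007 flags P=1 W=1 U=1 S=0
  [1] read 0x30 idx=23: raw=0x34007 flags P=1 W=1 U=1 S=0
  [2] read 0x34 idx=4: raw=0x37007 flags P=1 W=1 U=1 S=0
  → PA=0x37DDE  (3 entries read)

Access #0 PA: 0x37DDE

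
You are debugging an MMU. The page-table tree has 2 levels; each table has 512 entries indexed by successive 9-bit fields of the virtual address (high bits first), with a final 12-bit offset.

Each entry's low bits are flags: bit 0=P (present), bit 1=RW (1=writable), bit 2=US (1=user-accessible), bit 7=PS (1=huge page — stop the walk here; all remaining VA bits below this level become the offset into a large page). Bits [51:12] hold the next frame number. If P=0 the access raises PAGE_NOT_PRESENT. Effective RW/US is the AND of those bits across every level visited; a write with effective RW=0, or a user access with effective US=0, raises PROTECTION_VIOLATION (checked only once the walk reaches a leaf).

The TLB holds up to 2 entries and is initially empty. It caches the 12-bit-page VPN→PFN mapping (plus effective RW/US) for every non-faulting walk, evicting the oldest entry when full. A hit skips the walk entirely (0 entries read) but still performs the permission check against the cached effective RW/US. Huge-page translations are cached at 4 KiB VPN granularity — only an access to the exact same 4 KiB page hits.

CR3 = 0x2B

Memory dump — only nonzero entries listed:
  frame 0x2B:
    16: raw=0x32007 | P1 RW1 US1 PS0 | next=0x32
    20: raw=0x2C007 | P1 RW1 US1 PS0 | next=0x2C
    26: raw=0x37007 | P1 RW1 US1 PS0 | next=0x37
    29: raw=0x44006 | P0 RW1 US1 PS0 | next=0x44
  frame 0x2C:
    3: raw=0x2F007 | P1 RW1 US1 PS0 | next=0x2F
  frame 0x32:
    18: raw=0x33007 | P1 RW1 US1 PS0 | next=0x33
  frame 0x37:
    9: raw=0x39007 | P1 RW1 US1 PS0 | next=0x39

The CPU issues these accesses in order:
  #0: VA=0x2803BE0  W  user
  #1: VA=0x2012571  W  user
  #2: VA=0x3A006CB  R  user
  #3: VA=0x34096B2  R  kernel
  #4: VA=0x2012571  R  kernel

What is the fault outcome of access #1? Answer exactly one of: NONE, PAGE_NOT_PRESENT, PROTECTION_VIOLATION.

Trace:
#0 VA=0x2803BE0 (w,user):
  L0 @0x2B[20] → 0x2C007  P=1,RW=1,US=1,PS=0
  L1 @0x2C[3] → 0x2F007  P=1,RW=1,US=1,PS=0
  ✓ 0x2FBE0  — 2 lookups
#1 VA=0x2012571 (w,user):
  L0 @0x2B[16] → 0x32007  P=1,RW=1,US=1,PS=0
  L1 @0x32[18] → 0x33007  P=1,RW=1,US=1,PS=0
  ✓ 0x33571  — 2 lookups
#2 VA=0x3A006CB (r,user):
  L0 @0x2B[29] → 0x44006  P=0,RW=1,US=1,PS=0
  ⇒ fault: PAGE_NOT_PRESENT  — 1 lookups
#3 VA=0x34096B2 (r,kernel):
  L0 @0x2B[26] → 0x37007  P=1,RW=1,US=1,PS=0
  L1 @0x37[9] → 0x39007  P=1,RW=1,US=1,PS=0
  ✓ 0x396B2  — 2 lookups
#4 VA=0x2012571 (r,kernel):
  TLB hit vpn=0x2012 → PA=0x33571

Access #1 fault: NONE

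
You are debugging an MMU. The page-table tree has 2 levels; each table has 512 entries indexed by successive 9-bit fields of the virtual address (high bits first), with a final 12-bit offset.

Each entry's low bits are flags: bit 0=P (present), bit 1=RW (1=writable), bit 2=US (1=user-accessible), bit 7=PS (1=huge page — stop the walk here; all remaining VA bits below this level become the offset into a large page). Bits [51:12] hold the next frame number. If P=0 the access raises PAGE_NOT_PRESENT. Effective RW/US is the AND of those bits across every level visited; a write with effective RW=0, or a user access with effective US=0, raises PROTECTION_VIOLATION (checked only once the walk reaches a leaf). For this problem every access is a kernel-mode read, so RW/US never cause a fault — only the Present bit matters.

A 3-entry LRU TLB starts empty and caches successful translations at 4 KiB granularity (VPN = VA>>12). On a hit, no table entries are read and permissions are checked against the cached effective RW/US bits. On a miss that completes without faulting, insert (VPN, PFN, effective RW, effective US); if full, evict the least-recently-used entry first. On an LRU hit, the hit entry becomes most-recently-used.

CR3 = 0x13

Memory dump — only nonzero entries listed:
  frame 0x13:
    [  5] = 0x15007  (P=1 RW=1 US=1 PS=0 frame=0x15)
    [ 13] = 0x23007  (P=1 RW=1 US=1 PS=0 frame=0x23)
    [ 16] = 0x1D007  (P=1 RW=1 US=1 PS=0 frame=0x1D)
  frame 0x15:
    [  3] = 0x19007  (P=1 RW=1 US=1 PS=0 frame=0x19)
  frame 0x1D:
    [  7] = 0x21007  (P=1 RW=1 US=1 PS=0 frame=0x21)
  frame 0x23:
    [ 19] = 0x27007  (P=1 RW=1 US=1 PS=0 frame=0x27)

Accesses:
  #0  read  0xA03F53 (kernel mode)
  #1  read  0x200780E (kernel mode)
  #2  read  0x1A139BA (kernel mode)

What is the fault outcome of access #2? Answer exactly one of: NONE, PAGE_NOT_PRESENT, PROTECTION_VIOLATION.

Walk each access:
#0 VA=0xA03F53 (r,kernel):
  L0: frame=0x13 idx=5 entry=0x15007 [P=1 RW=1 US=1 PS=0]
  L1: frame=0x15 idx=3 entry=0x19007 [P=1 RW=1 US=1 PS=0]
  → PA=0x19F53  (2 entries read)
#1 VA=0x200780E (r,kernel):
  L0: frame=0x13 idx=16 entry=0x1D007 [P=1 RW=1 US=1 PS=0]
  L1: frame=0x1D idx=7 entry=0x21007 [P=1 RW=1 US=1 PS=0]
  → PA=0x2180E  (2 entries read)
#2 VA=0x1A139BA (r,kernel):
  L0: frame=0x13 idx=13 entry=0x23007 [P=1 RW=1 US=1 PS=0]
  L1: frame=0x23 idx=19 entry=0x27007 [P=1 RW=1 US=1 PS=0]
  → PA=0x279BA  (2 entries read)

Access #2 fault: NONE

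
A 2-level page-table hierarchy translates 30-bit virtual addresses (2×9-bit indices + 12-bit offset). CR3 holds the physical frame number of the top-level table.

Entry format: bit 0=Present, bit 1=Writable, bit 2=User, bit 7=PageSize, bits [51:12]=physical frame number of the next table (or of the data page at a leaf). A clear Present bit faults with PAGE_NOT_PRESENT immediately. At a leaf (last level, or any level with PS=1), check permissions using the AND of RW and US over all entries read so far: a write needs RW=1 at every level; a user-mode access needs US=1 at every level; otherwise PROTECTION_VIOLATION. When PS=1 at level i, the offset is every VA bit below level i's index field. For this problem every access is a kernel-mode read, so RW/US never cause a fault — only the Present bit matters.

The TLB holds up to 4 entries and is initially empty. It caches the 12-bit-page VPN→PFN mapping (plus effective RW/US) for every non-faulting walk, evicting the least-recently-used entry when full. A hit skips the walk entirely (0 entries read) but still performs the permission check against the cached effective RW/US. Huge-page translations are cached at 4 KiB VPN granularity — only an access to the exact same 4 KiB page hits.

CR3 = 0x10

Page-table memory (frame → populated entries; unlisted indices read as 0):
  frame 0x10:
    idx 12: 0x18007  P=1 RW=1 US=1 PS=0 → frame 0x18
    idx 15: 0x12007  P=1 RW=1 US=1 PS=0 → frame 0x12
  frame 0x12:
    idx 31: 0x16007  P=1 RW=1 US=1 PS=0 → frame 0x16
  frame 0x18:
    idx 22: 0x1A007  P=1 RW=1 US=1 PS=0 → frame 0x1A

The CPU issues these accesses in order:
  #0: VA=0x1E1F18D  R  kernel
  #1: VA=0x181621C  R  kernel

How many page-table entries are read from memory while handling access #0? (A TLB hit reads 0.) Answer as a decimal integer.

Trace:
#0 VA=0x1E1F18D (r,kernel):
  L0: frame=0x10 idx=15 entry=0x12007 [P=1 RW=1 US=1 PS=0]
  L1: frame=0x12 idx=31 entry=0x16007 [P=1 RW=1 US=1 PS=0]
  → PA=0x1618D  (2 entries read)
#1 VA=0x181621C (r,kernel):
  L0: frame=0x10 idx=12 entry=0x18007 [P=1 RW=1 US=1 PS=0]
  L1: frame=0x18 idx=22 entry=0x1A007 [P=1 RW=1 US=1 PS=0]
  → PA=0x1A21C  (2 entries read)

Entries read for #0: 2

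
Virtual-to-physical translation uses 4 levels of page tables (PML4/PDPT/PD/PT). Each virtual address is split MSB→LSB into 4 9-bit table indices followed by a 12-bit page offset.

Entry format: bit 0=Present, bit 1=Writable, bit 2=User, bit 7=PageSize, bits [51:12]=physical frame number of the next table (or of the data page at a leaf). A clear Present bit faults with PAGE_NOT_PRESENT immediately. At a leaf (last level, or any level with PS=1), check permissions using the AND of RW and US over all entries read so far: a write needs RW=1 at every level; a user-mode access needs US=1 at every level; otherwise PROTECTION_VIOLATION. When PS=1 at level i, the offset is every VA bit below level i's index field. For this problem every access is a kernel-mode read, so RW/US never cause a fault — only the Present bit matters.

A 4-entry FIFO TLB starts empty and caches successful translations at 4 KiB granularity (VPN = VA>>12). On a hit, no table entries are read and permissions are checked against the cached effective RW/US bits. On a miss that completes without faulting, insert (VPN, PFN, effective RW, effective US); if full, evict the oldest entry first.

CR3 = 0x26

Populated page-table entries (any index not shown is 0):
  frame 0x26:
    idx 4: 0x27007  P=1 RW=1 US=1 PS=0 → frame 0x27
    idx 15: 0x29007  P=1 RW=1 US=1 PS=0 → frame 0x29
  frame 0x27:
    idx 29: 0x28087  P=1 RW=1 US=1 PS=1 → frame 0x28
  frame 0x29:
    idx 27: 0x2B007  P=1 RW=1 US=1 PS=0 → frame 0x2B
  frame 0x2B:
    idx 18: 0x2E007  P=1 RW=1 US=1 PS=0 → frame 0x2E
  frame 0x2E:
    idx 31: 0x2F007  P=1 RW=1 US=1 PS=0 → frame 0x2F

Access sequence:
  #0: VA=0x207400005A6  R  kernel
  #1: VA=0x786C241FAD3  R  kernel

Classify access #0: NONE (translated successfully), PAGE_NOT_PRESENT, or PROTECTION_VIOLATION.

Walk each access:
#0 VA=0x207400005A6 (r,kernel):
  L0 @0x26[4] → 0x27007  P=1,RW=1,US=1,PS=0
  L1 @0x27[29] → 0x28087  P=1,RW=1,US=1,PS=1
  ✓ 0x285A6 (huge @L1)  — 2 lookups
#1 VA=0x786C241FAD3 (r,kernel):
  L0 @0x26[15] → 0x29007  P=1,RW=1,US=1,PS=0
  L1 @0x29[27] → 0x2B007  P=1,RW=1,US=1,PS=0
  L2 @0x2B[18] → 0x2E007  P=1,RW=1,US=1,PS=0
  L3 @0x2E[31] → 0x2F007  P=1,RW=1,US=1,PS=0
  ✓ 0x2FAD3  — 4 lookups

Access #0 fault: NONE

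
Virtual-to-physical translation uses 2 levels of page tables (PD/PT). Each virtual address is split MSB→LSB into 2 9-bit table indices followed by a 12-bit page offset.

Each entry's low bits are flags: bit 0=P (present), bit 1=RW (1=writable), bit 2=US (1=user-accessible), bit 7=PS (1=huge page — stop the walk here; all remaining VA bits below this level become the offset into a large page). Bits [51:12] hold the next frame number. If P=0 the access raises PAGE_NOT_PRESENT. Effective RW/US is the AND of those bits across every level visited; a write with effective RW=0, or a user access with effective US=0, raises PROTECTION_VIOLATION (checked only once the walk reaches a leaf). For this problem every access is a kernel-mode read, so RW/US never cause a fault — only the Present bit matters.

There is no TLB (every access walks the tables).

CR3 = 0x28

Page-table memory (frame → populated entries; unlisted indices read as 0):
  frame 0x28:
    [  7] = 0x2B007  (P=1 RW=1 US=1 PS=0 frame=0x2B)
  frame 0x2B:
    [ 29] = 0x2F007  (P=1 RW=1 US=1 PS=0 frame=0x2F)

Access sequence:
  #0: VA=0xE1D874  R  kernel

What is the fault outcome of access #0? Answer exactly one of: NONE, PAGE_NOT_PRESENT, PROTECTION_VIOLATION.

Walk each access:
#0 VA=0xE1D874 (r,kernel):
  L0 @0x28[7] → 0x2B007  P=1,RW=1,US=1,PS=0
  L1 @0x2B[29] → 0x2F007  P=1,RW=1,US=1,PS=0
  ✓ 0x2F874  — 2 lookups

Access #0 fault: NONE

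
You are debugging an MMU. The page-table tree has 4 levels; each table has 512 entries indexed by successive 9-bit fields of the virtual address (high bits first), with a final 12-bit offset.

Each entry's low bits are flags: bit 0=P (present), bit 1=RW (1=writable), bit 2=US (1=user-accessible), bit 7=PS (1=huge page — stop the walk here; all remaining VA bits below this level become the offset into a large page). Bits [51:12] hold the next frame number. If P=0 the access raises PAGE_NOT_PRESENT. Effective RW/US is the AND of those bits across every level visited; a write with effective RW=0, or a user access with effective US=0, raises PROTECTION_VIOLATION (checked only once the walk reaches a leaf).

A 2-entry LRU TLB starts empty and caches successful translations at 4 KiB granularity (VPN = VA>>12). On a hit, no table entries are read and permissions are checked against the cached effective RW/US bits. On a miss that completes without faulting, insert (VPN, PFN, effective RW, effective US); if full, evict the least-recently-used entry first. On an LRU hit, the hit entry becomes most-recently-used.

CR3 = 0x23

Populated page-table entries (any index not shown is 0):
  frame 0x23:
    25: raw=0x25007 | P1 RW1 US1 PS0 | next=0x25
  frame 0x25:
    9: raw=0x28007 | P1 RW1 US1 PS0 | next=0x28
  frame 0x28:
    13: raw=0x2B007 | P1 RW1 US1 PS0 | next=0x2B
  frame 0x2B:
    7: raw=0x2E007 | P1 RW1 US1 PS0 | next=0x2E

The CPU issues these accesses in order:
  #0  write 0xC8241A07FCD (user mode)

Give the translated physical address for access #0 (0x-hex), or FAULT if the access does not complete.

Trace:
#0 VA=0xC8241A07FCD (w,user):
  [0] read 0x23 idx=25: raw=0x25007 flags P=1 W=1 U=1 S=0
  [1] read 0x25 idx=9: raw=0x28007 flags P=1 W=1 U=1 S=0
  [2] read 0x28 idx=13: raw=0x2B007 flags P=1 W=1 U=1 S=0
  [3] read 0x2B idx=7: raw=0x2E007 flags P=1 W=1 U=1 S=0
  ✓ 0x2EFCD  — 4 lookups

Access #0 PA: 0x2EFCD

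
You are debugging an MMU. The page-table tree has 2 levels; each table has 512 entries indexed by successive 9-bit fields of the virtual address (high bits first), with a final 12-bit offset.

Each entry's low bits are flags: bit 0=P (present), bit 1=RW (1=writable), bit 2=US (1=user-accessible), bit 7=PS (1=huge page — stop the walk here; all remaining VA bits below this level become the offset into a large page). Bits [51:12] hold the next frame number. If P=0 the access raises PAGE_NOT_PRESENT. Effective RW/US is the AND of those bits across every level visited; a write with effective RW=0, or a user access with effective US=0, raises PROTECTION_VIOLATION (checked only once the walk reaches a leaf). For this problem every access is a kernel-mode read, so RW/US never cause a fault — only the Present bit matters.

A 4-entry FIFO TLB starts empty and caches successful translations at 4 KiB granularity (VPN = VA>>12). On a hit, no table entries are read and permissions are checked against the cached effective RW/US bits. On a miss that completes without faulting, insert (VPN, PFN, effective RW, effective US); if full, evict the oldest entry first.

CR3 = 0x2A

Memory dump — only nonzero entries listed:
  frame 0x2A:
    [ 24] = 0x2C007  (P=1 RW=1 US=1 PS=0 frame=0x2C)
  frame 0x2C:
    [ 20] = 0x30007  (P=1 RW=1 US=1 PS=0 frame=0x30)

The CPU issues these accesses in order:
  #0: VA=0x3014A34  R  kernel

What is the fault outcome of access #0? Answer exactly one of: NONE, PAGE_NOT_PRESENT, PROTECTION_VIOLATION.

Walk each access:
#0 VA=0x3014A34 (r,kernel):
  L0: frame=0x2A idx=24 entry=0x2C007 [P=1 RW=1 US=1 PS=0]
  L1: frame=0x2C idx=20 entry=0x30007 [P=1 RW=1 US=1 PS=0]
  ⇒ phys 0x30A34  [2 reads]

Access #0 fault: NONE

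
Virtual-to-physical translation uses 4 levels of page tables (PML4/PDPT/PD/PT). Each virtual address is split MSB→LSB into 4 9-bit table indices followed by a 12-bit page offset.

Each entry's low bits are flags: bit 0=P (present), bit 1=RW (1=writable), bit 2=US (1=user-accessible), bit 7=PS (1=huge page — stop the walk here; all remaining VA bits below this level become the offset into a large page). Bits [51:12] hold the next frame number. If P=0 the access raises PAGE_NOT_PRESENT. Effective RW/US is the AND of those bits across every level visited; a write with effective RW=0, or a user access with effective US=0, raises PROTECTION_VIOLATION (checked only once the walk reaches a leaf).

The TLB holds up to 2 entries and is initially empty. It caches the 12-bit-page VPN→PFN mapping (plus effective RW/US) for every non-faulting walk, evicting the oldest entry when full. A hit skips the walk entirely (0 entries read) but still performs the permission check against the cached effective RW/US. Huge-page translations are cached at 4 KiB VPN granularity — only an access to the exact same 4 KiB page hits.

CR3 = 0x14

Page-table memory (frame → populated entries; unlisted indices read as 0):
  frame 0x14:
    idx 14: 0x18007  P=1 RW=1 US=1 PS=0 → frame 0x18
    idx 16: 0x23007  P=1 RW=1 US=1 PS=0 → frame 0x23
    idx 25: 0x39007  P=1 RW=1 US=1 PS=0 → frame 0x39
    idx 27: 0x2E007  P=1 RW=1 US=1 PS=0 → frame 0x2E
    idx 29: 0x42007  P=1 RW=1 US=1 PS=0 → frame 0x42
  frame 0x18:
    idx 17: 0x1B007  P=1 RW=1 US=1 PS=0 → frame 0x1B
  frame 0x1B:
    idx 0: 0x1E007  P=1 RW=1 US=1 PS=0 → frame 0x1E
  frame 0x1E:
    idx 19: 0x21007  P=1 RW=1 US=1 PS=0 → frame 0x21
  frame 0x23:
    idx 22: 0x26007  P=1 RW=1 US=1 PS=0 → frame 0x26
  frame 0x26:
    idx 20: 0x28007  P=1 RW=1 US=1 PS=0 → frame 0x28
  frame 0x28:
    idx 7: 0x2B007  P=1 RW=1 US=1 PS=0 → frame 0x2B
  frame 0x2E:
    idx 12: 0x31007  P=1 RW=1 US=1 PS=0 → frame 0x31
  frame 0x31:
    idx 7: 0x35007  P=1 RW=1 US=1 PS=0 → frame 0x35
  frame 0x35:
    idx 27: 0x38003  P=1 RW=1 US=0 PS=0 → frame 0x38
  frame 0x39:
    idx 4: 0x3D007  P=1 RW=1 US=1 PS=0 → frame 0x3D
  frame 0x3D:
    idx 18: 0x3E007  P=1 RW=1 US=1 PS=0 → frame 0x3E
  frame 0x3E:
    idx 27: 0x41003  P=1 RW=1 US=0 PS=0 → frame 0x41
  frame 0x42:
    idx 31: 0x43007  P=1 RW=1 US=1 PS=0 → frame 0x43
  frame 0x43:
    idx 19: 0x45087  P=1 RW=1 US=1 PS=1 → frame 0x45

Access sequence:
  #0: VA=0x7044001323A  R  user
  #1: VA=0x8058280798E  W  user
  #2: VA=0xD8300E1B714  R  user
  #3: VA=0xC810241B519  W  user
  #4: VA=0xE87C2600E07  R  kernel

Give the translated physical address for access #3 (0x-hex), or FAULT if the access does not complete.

Trace:
#0 VA=0x7044001323A (r,user):
  lvl0: tbl 0x14, slot 14 ⇒ 0x18007 (P1/RW1/US1/PS0)
  lvl1: tbl 0x18, slot 17 ⇒ 0x1B007 (P1/RW1/US1/PS0)
  lvl2: tbl 0x1B, slot 0 ⇒ 0x1E007 (P1/RW1/US1/PS0)
  lvl3: tbl 0x1E, slot 19 ⇒ 0x21007 (P1/RW1/US1/PS0)
  ⇒ phys 0x2123A  [4 reads]
#1 VA=0x8058280798E (w,user):
  lvl0: tbl 0x14, slot 16 ⇒ 0x23007 (P1/RW1/US1/PS0)
  lvl1: tbl 0x23, slot 22 ⇒ 0x26007 (P1/RW1/US1/PS0)
  lvl2: tbl 0x26, slot 20 ⇒ 0x28007 (P1/RW1/US1/PS0)
  lvl3: tbl 0x28, slot 7 ⇒ 0x2B007 (P1/RW1/US1/PS0)
  ⇒ phys 0x2B98E  [4 reads]
#2 VA=0xD8300E1B714 (r,user):
  lvl0: tbl 0x14, slot 27 ⇒ 0x2E007 (P1/RW1/US1/PS0)
  lvl1: tbl 0x2E, slot 12 ⇒ 0x31007 (P1/RW1/US1/PS0)
  lvl2: tbl 0x31, slot 7 ⇒ 0x35007 (P1/RW1/US1/PS0)
  lvl3: tbl 0x35, slot 27 ⇒ 0x38003 (P1/RW1/US0/PS0)
  → PROTECTION_VIOLATION  (4 entries read)
#3 VA=0xC810241B519 (w,user):
  lvl0: tbl 0x14, slot 25 ⇒ 0x39007 (P1/RW1/US1/PS0)
  lvl1: tbl 0x39, slot 4 ⇒ 0x3D007 (P1/RW1/US1/PS0)
  lvl2: tbl 0x3D, slot 18 ⇒ 0x3E007 (P1/RW1/US1/PS0)
  lvl3: tbl 0x3E, slot 27 ⇒ 0x41003 (P1/RW1/US0/PS0)
  → PROTECTION_VIOLATION  (4 entries read)
#4 VA=0xE87C2600E07 (r,kernel):
  lvl0: tbl 0x14, slot 29 ⇒ 0x42007 (P1/RW1/US1/PS0)
  lvl1: tbl 0x42, slot 31 ⇒ 0x43007 (P1/RW1/US1/PS0)
  lvl2: tbl 0x43, slot 19 ⇒ 0x45087 (P1/RW1/US1/PS1)
  ⇒ phys 0x45E07 (huge @L2)  [3 reads]

Access #3 PA: FAULT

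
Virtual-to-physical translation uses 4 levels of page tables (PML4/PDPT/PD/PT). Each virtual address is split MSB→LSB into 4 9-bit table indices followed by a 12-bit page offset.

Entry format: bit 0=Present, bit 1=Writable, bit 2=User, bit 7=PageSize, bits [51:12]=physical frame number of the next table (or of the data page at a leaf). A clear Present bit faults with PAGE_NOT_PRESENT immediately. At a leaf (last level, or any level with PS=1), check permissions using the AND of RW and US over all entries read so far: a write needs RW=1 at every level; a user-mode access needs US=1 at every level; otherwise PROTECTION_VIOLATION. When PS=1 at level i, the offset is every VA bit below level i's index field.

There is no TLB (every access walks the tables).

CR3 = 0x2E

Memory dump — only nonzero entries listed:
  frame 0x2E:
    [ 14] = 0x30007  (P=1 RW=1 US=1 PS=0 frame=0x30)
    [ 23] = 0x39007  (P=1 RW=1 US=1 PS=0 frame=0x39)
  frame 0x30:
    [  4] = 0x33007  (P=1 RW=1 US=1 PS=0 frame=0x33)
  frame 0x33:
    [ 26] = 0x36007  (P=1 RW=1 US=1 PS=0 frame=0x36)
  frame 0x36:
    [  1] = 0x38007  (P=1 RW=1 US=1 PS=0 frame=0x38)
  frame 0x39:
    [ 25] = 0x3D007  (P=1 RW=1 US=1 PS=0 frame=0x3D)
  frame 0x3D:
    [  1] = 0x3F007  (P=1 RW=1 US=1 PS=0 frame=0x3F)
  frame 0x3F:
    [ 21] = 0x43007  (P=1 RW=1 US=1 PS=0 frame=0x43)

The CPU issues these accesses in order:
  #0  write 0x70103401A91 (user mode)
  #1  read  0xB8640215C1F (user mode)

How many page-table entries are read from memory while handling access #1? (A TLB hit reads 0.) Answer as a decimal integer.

Trace:
#0 VA=0x70103401A91 (w,user):
  L0: frame=0x2E idx=14 entry=0x30007 [P=1 RW=1 US=1 PS=0]
  L1: frame=0x30 idx=4 entry=0x33007 [P=1 RW=1 US=1 PS=0]
  L2: frame=0x33 idx=26 entry=0x36007 [P=1 RW=1 US=1 PS=0]
  L3: frame=0x36 idx=1 entry=0x38007 [P=1 RW=1 US=1 PS=0]
  ✓ 0x38A91  — 4 lookups
#1 VA=0xB8640215C1F (r,user):
  L0: frame=0x2E idx=23 entry=0x39007 [P=1 RW=1 US=1 PS=0]
  L1: frame=0x39 idx=25 entry=0x3D007 [P=1 RW=1 US=1 PS=0]
  L2: frame=0x3D idx=1 entry=0x3F007 [P=1 RW=1 US=1 PS=0]
  L3: frame=0x3F idx=21 entry=0x43007 [P=1 RW=1 US=1 PS=0]
  ✓ 0x43C1F  — 4 lookups

Entries read for #1: 4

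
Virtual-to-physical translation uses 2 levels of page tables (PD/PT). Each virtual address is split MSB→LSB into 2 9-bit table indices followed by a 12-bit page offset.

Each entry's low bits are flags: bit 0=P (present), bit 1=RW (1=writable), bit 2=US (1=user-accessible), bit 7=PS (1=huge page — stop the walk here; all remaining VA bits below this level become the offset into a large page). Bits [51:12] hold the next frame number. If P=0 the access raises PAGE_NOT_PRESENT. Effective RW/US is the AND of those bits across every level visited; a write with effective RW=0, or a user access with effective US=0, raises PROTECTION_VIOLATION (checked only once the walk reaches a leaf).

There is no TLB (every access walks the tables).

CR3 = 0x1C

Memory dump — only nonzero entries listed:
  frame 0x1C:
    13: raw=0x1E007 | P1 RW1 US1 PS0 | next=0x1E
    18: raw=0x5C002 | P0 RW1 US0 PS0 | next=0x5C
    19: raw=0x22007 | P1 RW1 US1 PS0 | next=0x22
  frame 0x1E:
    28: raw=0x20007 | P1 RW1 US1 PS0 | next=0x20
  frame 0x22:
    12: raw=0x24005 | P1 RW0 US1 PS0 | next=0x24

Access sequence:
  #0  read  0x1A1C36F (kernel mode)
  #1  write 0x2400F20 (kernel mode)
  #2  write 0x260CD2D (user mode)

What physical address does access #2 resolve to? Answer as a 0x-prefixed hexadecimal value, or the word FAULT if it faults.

Walk each access:
#0 VA=0x1A1C36F (r,kernel):
  lvl0: tbl 0x1C, slot 13 ⇒ 0x1E007 (P1/RW1/US1/PS0)
  lvl1: tbl 0x1E, slot 28 ⇒ 0x20007 (P1/RW1/US1/PS0)
  → PA=0x2036F  (2 entries read)
#1 VA=0x2400F20 (w,kernel):
  lvl0: tbl 0x1C, slot 18 ⇒ 0x5C002 (P0/RW1/US0/PS0)
  ✗ PAGE_NOT_PRESENT  [1 reads]
#2 VA=0x260CD2D (w,user):
  lvl0: tbl 0x1C, slot 19 ⇒ 0x22007 (P1/RW1/US1/PS0)
  lvl1: tbl 0x22, slot 12 ⇒ 0x24005 (P1/RW0/US1/PS0)
  ✗ PROTECTION_VIOLATION  [2 reads]

Access #2 PA: FAULT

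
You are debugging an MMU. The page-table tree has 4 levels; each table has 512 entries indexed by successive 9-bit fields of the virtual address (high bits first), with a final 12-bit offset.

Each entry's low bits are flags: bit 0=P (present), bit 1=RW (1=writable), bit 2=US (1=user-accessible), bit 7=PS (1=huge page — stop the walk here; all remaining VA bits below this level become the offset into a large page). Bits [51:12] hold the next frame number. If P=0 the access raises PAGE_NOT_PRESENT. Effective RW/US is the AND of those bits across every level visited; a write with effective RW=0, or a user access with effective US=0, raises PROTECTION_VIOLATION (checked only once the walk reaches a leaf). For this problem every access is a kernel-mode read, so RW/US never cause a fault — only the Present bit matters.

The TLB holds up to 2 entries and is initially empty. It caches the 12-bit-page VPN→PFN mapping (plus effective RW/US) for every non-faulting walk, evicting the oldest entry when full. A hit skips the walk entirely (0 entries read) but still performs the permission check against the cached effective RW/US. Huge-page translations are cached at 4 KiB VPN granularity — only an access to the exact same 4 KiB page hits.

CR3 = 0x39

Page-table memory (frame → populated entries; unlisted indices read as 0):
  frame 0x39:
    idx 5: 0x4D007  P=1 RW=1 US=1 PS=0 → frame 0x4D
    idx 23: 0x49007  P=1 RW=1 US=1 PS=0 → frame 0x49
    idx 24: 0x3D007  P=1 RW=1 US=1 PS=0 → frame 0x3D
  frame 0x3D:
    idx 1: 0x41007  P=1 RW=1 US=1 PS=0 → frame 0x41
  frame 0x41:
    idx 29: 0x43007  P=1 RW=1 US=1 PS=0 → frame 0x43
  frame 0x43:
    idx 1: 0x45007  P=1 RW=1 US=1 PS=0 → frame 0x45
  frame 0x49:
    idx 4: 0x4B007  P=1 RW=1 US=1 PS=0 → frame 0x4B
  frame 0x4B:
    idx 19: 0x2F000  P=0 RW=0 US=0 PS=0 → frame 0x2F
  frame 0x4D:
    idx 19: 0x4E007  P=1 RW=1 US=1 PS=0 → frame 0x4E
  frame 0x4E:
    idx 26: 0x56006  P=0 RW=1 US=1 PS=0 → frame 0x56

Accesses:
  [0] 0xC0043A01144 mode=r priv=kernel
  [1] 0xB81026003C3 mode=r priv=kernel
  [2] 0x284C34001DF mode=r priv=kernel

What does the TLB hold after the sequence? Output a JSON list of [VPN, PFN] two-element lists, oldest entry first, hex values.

Per-access translation:
#0 VA=0xC0043A01144 (r,kernel):
  lvl0: tbl 0x39, slot 24 ⇒ 0x3D007 (P1/RW1/US1/PS0)
  lvl1: tbl 0x3D, slot 1 ⇒ 0x41007 (P1/RW1/US1/PS0)
  lvl2: tbl 0x41, slot 29 ⇒ 0x43007 (P1/RW1/US1/PS0)
  lvl3: tbl 0x43, slot 1 ⇒ 0x45007 (P1/RW1/US1/PS0)
  ✓ 0x45144  — 4 lookups
#1 VA=0xB81026003C3 (r,kernel):
  lvl0: tbl 0x39, slot 23 ⇒ 0x49007 (P1/RW1/US1/PS0)
  lvl1: tbl 0x49, slot 4 ⇒ 0x4B007 (P1/RW1/US1/PS0)
  lvl2: tbl 0x4B, slot 19 ⇒ 0x2F000 (P0/RW0/US0/PS0)
  → PAGE_NOT_PRESENT  (3 entries read)
#2 VA=0x284C34001DF (r,kernel):
  lvl0: tbl 0x39, slot 5 ⇒ 0x4D007 (P1/RW1/US1/PS0)
  lvl1: tbl 0x4D, slot 19 ⇒ 0x4E007 (P1/RW1/US1/PS0)
  lvl2: tbl 0x4E, slot 26 ⇒ 0x56006 (P0/RW1/US1/PS0)
  → PAGE_NOT_PRESENT  (3 entries read)

TLB: [["0xC0043A01", "0x45"]]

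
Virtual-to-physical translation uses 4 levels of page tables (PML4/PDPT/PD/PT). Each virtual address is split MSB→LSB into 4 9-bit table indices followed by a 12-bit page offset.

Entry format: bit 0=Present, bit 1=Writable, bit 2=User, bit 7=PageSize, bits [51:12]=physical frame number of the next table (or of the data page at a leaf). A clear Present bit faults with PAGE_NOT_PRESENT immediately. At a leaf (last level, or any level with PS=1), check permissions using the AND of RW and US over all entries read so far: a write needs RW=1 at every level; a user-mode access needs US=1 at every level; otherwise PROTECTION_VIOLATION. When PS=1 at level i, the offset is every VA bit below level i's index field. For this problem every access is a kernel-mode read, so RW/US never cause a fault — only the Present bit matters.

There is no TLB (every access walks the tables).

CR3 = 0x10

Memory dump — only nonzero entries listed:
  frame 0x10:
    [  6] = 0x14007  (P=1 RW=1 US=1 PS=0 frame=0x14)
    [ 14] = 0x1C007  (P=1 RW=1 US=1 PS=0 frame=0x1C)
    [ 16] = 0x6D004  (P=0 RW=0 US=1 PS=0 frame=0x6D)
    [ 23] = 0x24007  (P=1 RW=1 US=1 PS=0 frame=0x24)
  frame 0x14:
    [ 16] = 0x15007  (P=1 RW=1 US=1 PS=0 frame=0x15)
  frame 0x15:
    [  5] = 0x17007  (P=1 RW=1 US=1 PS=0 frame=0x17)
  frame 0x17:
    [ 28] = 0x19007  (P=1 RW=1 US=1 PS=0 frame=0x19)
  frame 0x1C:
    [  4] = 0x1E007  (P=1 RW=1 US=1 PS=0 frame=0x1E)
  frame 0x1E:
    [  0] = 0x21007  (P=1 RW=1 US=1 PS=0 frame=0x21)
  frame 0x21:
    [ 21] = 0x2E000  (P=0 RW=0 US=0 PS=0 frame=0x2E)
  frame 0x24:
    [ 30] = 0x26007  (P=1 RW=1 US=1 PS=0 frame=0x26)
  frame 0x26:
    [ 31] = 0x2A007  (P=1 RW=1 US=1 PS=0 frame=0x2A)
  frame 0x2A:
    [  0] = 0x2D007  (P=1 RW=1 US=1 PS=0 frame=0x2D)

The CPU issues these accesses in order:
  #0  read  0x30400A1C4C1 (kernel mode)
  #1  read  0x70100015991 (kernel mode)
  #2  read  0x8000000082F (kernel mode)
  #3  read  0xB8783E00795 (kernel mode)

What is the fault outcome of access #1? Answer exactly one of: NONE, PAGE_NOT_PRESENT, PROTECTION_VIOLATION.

Walk each access:
#0 VA=0x30400A1C4C1 (r,kernel):
  lvl0: tbl 0x10, slot 6 ⇒ 0x14007 (P1/RW1/US1/PS0)
  lvl1: tbl 0x14, slot 16 ⇒ 0x15007 (P1/RW1/US1/PS0)
  lvl2: tbl 0x15, slot 5 ⇒ 0x17007 (P1/RW1/US1/PS0)
  lvl3: tbl 0x17, slot 28 ⇒ 0x19007 (P1/RW1/US1/PS0)
  ⇒ phys 0x194C1  [4 reads]
#1 VA=0x70100015991 (r,kernel):
  lvl0: tbl 0x10, slot 14 ⇒ 0x1C007 (P1/RW1/US1/PS0)
  lvl1: tbl 0x1C, slot 4 ⇒ 0x1E007 (P1/RW1/US1/PS0)
  lvl2: tbl 0x1E, slot 0 ⇒ 0x21007 (P1/RW1/US1/PS0)
  lvl3: tbl 0x21, slot 21 ⇒ 0x2E000 (P0/RW0/US0/PS0)
  ✗ PAGE_NOT_PRESENT  [4 reads]
#2 VA=0x8000000082F (r,kernel):
  lvl0: tbl 0x10, slot 16 ⇒ 0x6D004 (P0/RW0/US1/PS0)
  ✗ PAGE_NOT_PRESENT  [1 reads]
#3 VA=0xB8783E00795 (r,kernel):
  lvl0: tbl 0x10, slot 23 ⇒ 0x24007 (P1/RW1/US1/PS0)
  lvl1: tbl 0x24, slot 30 ⇒ 0x26007 (P1/RW1/US1/PS0)
  lvl2: tbl 0x26, slot 31 ⇒ 0x2A007 (P1/RW1/US1/PS0)
  lvl3: tbl 0x2A, slot 0 ⇒ 0x2D007 (P1/RW1/US1/PS0)
  ⇒ phys 0x2D795  [4 reads]

Access #1 fault: PAGE_NOT_PRESENT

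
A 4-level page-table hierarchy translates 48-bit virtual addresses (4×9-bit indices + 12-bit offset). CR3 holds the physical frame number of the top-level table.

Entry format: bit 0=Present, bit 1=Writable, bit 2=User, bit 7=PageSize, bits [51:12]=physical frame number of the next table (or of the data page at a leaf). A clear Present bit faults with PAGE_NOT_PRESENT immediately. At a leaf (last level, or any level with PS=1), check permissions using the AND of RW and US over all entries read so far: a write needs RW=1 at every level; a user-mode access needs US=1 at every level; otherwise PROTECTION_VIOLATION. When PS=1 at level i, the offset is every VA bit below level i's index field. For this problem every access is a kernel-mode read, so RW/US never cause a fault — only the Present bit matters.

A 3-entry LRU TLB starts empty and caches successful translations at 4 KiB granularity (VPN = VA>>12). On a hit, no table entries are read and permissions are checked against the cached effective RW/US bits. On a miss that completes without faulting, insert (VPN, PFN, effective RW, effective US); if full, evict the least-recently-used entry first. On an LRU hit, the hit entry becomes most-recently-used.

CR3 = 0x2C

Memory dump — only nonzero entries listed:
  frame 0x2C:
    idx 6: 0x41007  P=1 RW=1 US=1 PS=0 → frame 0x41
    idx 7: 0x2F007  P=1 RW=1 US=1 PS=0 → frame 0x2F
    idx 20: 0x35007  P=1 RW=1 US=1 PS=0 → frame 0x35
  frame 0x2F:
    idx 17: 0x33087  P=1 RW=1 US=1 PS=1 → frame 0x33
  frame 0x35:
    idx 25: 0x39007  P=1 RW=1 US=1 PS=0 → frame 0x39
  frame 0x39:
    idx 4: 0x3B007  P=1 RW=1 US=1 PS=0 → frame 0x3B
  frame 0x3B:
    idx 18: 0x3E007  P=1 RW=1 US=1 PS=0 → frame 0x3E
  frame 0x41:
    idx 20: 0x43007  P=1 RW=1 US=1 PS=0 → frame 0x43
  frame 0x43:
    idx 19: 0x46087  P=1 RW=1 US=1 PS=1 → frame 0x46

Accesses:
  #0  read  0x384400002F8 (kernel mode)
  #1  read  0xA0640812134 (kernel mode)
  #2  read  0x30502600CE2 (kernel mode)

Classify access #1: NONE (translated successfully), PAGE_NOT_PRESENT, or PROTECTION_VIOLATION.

Trace:
#0 VA=0x384400002F8 (r,kernel):
  L0 @0x2C[7] → 0x2F007  P=1,RW=1,US=1,PS=0
  L1 @0x2F[17] → 0x33087  P=1,RW=1,US=1,PS=1
  ✓ 0x332F8 (huge @L1)  — 2 lookups
#1 VA=0xA0640812134 (r,kernel):
  L0 @0x2C[20] → 0x35007  P=1,RW=1,US=1,PS=0
  L1 @0x35[25] → 0x39007  P=1,RW=1,US=1,PS=0
  L2 @0x39[4] → 0x3B007  P=1,RW=1,US=1,PS=0
  L3 @0x3B[18] → 0x3E007  P=1,RW=1,US=1,PS=0
  ✓ 0x3E134  — 4 lookups
#2 VA=0x30502600CE2 (r,kernel):
  L0 @0x2C[6] → 0x41007  P=1,RW=1,US=1,PS=0
  L1 @0x41[20] → 0x43007  P=1,RW=1,US=1,PS=0
  L2 @0x43[19] → 0x46087  P=1,RW=1,US=1,PS=1
  ✓ 0x46CE2 (huge @L2)  — 3 lookups

Access #1 fault: NONE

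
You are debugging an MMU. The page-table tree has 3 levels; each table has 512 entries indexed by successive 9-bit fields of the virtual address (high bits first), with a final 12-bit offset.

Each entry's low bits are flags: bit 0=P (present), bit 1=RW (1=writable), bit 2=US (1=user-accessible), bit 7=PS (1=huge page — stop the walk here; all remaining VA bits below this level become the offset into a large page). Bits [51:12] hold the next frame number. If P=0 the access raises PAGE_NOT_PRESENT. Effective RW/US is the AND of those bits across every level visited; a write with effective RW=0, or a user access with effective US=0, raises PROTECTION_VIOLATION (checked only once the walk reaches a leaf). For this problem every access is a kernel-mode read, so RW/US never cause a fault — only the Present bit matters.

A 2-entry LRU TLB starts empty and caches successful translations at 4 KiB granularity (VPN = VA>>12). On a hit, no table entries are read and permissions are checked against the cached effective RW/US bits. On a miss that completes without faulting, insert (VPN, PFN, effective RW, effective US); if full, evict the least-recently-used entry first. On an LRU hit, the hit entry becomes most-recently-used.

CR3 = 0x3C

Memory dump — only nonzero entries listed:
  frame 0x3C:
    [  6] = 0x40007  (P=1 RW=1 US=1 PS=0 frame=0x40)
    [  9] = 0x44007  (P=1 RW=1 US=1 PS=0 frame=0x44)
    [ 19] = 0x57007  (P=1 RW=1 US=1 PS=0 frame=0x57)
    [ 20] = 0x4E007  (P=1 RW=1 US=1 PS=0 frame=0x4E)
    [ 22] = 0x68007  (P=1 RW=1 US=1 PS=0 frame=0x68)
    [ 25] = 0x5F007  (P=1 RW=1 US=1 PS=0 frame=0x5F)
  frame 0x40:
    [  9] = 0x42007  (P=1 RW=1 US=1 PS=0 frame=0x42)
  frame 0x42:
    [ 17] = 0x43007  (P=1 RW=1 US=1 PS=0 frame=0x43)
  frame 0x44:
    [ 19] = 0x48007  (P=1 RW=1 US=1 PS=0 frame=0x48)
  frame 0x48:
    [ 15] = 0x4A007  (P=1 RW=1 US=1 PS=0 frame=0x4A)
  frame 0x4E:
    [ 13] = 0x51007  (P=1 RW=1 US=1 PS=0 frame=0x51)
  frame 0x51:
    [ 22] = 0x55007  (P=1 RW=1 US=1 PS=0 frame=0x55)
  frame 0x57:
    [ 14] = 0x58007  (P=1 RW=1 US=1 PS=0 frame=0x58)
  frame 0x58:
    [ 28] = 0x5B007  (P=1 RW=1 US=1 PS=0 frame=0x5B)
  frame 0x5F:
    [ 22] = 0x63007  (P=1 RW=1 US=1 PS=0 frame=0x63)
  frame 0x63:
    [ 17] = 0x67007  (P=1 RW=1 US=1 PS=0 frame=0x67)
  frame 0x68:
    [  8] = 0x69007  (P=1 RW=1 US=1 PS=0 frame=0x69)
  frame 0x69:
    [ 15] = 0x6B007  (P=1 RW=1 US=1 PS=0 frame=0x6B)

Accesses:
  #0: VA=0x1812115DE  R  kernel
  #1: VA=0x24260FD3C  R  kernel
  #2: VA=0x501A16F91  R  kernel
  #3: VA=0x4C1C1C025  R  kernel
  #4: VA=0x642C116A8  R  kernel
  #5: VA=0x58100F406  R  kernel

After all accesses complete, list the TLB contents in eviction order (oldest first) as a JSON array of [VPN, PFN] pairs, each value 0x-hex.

Walk each access:
#0 VA=0x1812115DE (r,kernel):
  L0 @0x3C[6] → 0x40007  P=1,RW=1,US=1,PS=0
  L1 @0x40[9] → 0x42007  P=1,RW=1,US=1,PS=0
  L2 @0x42[17] → 0x43007  P=1,RW=1,US=1,PS=0
  ⇒ phys 0x435DE  [3 reads]
#1 VA=0x24260FD3C (r,kernel):
  L0 @0x3C[9] → 0x44007  P=1,RW=1,US=1,PS=0
  L1 @0x44[19] → 0x48007  P=1,RW=1,US=1,PS=0
  L2 @0x48[15] → 0x4A007  P=1,RW=1,US=1,PS=0
  ⇒ phys 0x4AD3C  [3 reads]
#2 VA=0x501A16F91 (r,kernel):
  L0 @0x3C[20] → 0x4E007  P=1,RW=1,US=1,PS=0
  L1 @0x4E[13] → 0x51007  P=1,RW=1,US=1,PS=0
  L2 @0x51[22] → 0x55007  P=1,RW=1,US=1,PS=0
  ⇒ phys 0x55F91  [3 reads]
#3 VA=0x4C1C1C025 (r,kernel):
  L0 @0x3C[19] → 0x57007  P=1,RW=1,US=1,PS=0
  L1 @0x57[14] → 0x58007  P=1,RW=1,US=1,PS=0
  L2 @0x58[28] → 0x5B007  P=1,RW=1,US=1,PS=0
  ⇒ phys 0x5B025  [3 reads]
#4 VA=0x642C116A8 (r,kernel):
  L0 @0x3C[25] → 0x5F007  P=1,RW=1,US=1,PS=0
  L1 @0x5F[22] → 0x63007  P=1,RW=1,US=1,PS=0
  L2 @0x63[17] → 0x67007  P=1,RW=1,US=1,PS=0
  ⇒ phys 0x676A8  [3 reads]
#5 VA=0x58100F406 (r,kernel):
  L0 @0x3C[22] → 0x68007  P=1,RW=1,US=1,PS=0
  L1 @0x68[8] → 0x69007  P=1,RW=1,US=1,PS=0
  L2 @0x69[15] → 0x6B007  P=1,RW=1,US=1,PS=0
  ⇒ phys 0x6B406  [3 reads]

TLB: [["0x642C11", "0x67"], ["0x58100F", "0x6B"]]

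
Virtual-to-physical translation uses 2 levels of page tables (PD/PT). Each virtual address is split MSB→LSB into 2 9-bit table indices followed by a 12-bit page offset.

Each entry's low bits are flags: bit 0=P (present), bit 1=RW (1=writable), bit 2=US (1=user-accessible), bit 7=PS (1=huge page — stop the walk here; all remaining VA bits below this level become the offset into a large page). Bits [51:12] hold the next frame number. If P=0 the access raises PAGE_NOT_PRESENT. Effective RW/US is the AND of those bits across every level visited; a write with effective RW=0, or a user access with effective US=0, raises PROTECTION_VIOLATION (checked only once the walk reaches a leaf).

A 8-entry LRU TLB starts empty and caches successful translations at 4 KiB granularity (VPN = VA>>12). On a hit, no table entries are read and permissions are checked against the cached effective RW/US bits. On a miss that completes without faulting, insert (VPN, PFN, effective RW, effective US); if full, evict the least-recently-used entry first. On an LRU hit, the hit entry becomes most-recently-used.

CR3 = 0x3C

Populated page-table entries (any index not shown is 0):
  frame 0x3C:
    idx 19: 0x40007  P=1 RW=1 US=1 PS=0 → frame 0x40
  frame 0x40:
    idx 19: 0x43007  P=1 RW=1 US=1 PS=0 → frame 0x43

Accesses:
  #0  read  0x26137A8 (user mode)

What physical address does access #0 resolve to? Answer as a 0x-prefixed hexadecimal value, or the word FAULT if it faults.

Walk each access:
#0 VA=0x26137A8 (r,user):
  L0 @0x3C[19] → 0x40007  P=1,RW=1,US=1,PS=0
  L1 @0x40[19] → 0x43007  P=1,RW=1,US=1,PS=0
  ✓ 0x437A8  — 2 lookups

Access #0 PA: 0x437A8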